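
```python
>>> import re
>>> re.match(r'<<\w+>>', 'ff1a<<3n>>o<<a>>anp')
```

With `match`, the pattern is implicitly anchored at the beginning.
Here the pattern fails at index 0, so the call returns None.

None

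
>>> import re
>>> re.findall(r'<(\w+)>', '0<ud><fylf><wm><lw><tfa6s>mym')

['ud', 'fylf', 'wm', 'lw', 'tfa6s']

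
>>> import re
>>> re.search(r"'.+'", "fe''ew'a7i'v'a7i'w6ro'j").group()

The match spans [2:22] → "''ew'a7i'v'a7i'w6ro'".

"''ew'a7i'v'a7i'w6ro'"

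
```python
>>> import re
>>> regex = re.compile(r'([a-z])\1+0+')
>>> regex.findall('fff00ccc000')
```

The backreference `\1` re-matches whatever the first group consumed, character for character.
Scanning left to right: at [0:5] match 'fff00', group 1 = 'f'; at [5:11] match 'ccc000', group 1 = 'c'.
Because there's exactly one group, `findall` drops the full match and keeps group 1 from each hit.

['f', 'c']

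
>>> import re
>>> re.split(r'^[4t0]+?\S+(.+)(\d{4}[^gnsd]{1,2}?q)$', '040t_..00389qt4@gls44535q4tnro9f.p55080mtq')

['', '5', '5080mtq', '']

The pattern matches anchored at the start of the string; then one or more of one of [4t0] (lazy), then one or more of a non-whitespace character; then one or more of any character (captured); then exactly 4 of a digit, then 1 to 2 of any character except [gnsd] (lazy), then the literal 'q' (captured); then anchored at the end.
`re.split` interleaves the captured-group text with the surrounding fragments.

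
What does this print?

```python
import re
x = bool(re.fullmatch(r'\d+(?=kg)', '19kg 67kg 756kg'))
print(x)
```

For `fullmatch`, every character of the input must be accounted for by the pattern.
Here the pattern can't cover the whole string, so the call returns None, and `bool(None)` is False.

False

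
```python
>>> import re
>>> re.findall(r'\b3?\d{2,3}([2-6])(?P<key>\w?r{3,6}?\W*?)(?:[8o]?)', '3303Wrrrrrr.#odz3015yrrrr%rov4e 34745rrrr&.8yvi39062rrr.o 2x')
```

[('3', 'Wrrr'), ('5', 'rrrr')]

Pattern: a word boundary (`\b`, zero-width); then optionally the literal '3', then 2 to 3 of a digit; then a character in [2-6] (captured); then optionally a word character, then 3 to 6 of a literal 'r' (lazy), then zero or more of a non-word character (lazy) (captured as 'key'); then optionally one of [8o] (non-capturing group).
With the lazy modifier that quantifier settles for the fewest repetitions that let the rest of the pattern succeed (the atoms after it are unaffected and can still be greedy).
Matches: at [0:8] match '3303Wrrr', groups = ('3', 'Wrrr'); at [32:41] match '34745rrrr', groups = ('5', 'rrrr').
Multiple groups make `findall` return tuples — one 2-tuple for each match.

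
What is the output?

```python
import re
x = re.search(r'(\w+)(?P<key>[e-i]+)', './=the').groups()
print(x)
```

The pattern matches one or more of a word character (captured); then one or more of a character in [e-i] (captured as 'key').
Unlike `match`, `search` isn't anchored — it looks for the pattern anywhere in the string.
The match spans [3:6] → 'the'.
Captured: group 1 = 'th', group 2 = 'e'.

('th', 'e')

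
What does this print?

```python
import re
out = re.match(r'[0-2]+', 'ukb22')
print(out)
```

None

`re.match` only tries the pattern at the start of the string.
Here the string doesn't start with a match, so the call returns None.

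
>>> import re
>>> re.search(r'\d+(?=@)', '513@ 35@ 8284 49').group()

'513'

The `(?=…)`/`(?<=…)` assertion just peeks at neighbouring text; it doesn't advance the match position.
The match spans [0:3] → '513'.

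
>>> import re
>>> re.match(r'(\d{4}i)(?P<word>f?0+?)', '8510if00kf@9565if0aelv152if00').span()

This matches exactly 4 of a digit, then the literal 'i' (captured); then optionally the literal 'f', then one or more of the literal '0' (lazy) (captured as 'word').
Lazy quantifiers expand one character at a time until the remainder of the pattern can match.
`re.match` only tries the pattern at the start of the string.
The match spans [0:7] → '8510if0'.
Captured: group 1 = '8510i', group 2 = 'f0'.

(0, 7)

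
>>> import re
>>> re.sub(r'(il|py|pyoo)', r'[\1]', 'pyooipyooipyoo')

'[py]ooi[py]ooi[py]oo'

Branches in `(...|...)` are attempted left-to-right; the first branch that allows the whole pattern to succeed is taken.
Matches: at [0:2] → 'py'; at [5:7] → 'py'; at [10:12] → 'py'.
The replacement refers to a captured group, so each match is rewritten using its own captured text.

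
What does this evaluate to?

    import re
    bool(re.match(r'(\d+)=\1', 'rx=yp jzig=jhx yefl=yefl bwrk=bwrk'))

False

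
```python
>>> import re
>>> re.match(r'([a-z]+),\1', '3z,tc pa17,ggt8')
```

None

With `match`, the pattern is implicitly anchored at the beginning.
Here the pattern fails at index 0, so the call returns None.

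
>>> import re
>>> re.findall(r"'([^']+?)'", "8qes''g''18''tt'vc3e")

Walking the string: at [5:8] match "'g'", group 1 = 'g'; at [8:12] match "'18'", group 1 = '18'; at [12:16] match "'tt'", group 1 = 'tt'.
One capturing group, so `findall` returns just the captured substring from each match — 3 in all.

['g', '18', 'tt']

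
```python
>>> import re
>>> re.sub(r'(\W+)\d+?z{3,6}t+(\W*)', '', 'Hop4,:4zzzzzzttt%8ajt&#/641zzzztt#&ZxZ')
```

'Hop48ajtZxZ'

`sub` substitutes '' at each match site.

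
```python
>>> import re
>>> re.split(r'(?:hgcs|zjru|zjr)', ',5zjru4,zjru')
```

Alternation tries branches left to right and keeps the first one that lets the overall match succeed at that position.
Matches to split on: at [2:6] → 'zjru'; at [8:12] → 'zjru'.
Splitting on the pattern gives 3 pieces.

[',5', '4,', '']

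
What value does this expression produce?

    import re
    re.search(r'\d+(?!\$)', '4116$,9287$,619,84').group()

`(?!…)`/`(?<!…)` only lets a position through if the neighbouring text does NOT match; no characters are consumed.
Unlike `match`, `search` isn't anchored — it looks for the pattern anywhere in the string.
The match spans [0:3] → '411'.

'411'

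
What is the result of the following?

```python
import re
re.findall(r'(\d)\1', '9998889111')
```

The backreference `\1` re-matches whatever the first group consumed, character for character.
Walking the string: at [0:2] match '99', group 1 = '9'; at [3:5] match '88', group 1 = '8'; at [7:9] match '11', group 1 = '1'.
Because there's exactly one group, `findall` drops the full match and keeps group 1 from each hit.

['9', '8', '1']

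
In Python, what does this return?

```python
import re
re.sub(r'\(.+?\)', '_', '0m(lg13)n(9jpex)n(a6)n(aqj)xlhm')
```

Because the quantifier is non-greedy, it stops expanding at the earliest point where the rest of the pattern can succeed.
Matches: at [2:8] → '(lg13)'; at [9:16] → '(9jpex)'; at [17:21] → '(a6)'; at [22:27] → '(aqj)'.
`sub` substitutes '_' at each match site.

'0m_n_n_n_xlhm'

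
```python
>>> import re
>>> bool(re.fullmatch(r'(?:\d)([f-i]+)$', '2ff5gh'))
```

False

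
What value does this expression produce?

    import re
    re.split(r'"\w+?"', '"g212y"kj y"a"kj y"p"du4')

Matches to split on: at [0:7] → '"g212y"'; at [11:14] → '"a"'; at [18:21] → '"p"'.
Splitting on the pattern gives 4 pieces.

['', 'kj y', 'kj y', 'du4']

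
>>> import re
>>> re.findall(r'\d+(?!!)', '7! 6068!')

['606']

A negative assertion filters positions out without eating any characters.
Since nothing is captured, `findall` lists the 1 matched substring directly.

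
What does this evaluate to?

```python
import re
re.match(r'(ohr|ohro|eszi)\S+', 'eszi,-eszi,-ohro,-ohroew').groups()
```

('eszi',)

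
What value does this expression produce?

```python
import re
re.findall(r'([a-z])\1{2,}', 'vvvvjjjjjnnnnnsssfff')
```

['v', 'j', 'n', 's', 'f']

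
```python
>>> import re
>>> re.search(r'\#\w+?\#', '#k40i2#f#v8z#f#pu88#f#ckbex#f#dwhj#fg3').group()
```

'#k40i2#'

`search` walks the string left to right and returns the first match it finds.
The match spans [0:7] → '#k40i2#'.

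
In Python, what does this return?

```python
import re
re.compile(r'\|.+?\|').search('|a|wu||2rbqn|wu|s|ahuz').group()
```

'|a|'

Because the quantifier is non-greedy, it stops expanding at the earliest point where the rest of the pattern can succeed.
The match spans [0:3] → '|a|'.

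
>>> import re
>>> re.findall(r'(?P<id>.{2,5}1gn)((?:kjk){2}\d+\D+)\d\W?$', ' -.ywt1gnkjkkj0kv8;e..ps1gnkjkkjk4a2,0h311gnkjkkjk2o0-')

[(',0h311gn', 'kjkkjk2o')]

Pattern: 2 to 5 of any character, then the literal '1gn' (captured as 'id'); then the literal 'kjk' repeated 2 times, then one or more of a digit, then one or more of a non-digit (captured); then a digit, then optionally a non-word character; then anchored at the end.
Matches: at [36:54] match ',0h311gnkjkkjk2o0-', groups = (',0h311gn', 'kjkkjk2o').
With 2 capturing groups, `findall` returns a 2-tuple per match.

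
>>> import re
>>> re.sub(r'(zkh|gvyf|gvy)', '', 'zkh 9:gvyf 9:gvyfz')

' 9: 9:z'

Branches in `(...|...)` are attempted left-to-right; the first branch that allows the whole pattern to succeed is taken.
Matches: at [0:3] → 'zkh'; at [6:10] → 'gvyf'; at [13:17] → 'gvyf'.
Every occurrence is swapped for ''.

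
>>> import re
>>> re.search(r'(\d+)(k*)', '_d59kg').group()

This matches one or more of a digit (captured); then zero or more of a literal 'k' (captured).
`search` walks the string left to right and returns the first match it finds.
The match spans [2:5] → '59k'.
Captured: group 1 = '59', group 2 = 'k'.

'59k'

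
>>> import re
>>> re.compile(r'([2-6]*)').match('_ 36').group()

''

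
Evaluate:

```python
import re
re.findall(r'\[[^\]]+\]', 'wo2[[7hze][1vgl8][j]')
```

['[[7hze]', '[1vgl8]', '[j]']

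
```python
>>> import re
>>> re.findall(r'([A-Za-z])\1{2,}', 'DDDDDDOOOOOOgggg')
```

['D', 'O', 'g']

`\1` has to match the exact text group 1 already captured.
With a single group, `findall` returns only what that group captured — 3 items.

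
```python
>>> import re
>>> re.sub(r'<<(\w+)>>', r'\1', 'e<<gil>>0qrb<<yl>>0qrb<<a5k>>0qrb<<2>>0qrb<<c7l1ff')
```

'egil0qrbyl0qrba5k0qrb20qrb<<c7l1ff'

Matches: at [1:8] → '<<gil>>'; at [12:18] → '<<yl>>'; at [22:29] → '<<a5k>>'; at [33:38] → '<<2>>'.
Each match is replaced using the text its own group 1 captured.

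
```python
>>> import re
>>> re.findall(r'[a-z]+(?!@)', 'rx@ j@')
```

['r']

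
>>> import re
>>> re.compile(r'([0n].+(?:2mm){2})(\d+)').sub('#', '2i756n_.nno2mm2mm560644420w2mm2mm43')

'2i756#'

Pattern: one of [0n], then one or more of any character, then the literal '2mm' repeated 2 times (captured); then one or more of a digit (captured).
Matches: at [5:35] → 'n_.nno2mm2mm560644420w2mm2mm43'.
Each match is replaced by '#'.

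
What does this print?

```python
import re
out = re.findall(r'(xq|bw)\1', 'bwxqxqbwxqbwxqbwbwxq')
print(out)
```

A backreference is literal: `\1` must see the identical characters the first group matched.
Matches: at [2:6] match 'xqxq', group 1 = 'xq'; at [14:18] match 'bwbw', group 1 = 'bw'.
Because there's exactly one group, `findall` drops the full match and keeps group 1 from each hit.

['xq', 'bw']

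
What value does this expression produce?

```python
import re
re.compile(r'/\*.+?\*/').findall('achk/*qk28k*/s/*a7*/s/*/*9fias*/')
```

A `+?`/`*?`/`{m,n}?` starts at its minimum and grows only as far as needed for what follows to match.
Scanning left to right: at [4:13] → '/*qk28k*/'; at [14:20] → '/*a7*/'; at [21:32] → '/*/*9fias*/'.
`findall` yields the raw match text (3 of them) because the pattern has no groups.

['/*qk28k*/', '/*a7*/', '/*/*9fias*/']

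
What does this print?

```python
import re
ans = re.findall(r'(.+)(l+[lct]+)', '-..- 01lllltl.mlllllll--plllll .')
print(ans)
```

Pattern: one or more of any character (captured); then one or more of the literal 'l', then one or more of one of [lct] (captured).
`findall` packs the 2 group values into a tuple for every match.

[('-..- 01lllltl.mlllllll--plll', 'll')]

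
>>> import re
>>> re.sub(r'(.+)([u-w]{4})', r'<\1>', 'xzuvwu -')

The pattern matches one or more of any character (captured); then exactly 4 of a character in [u-w] (captured).
Each match is replaced using the text its own group 1 captured.

'<xz> -'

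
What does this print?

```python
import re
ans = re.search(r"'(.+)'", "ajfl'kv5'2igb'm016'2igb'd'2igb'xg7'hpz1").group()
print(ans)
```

The match spans [4:35] → "'kv5'2igb'm016'2igb'd'2igb'xg7'".

'kv5'2igb'm016'2igb'd'2igb'xg7'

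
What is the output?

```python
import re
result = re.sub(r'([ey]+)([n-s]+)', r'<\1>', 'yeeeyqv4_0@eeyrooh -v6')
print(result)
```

<yeeey>v4_0@<eey>h -v6

The replacement refers to a captured group, so each match is rewritten using its own captured text.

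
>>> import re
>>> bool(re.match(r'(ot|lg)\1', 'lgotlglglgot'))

False

With `match`, the pattern is implicitly anchored at the beginning.
Here the string doesn't start with a match, so the call returns None, and `bool(None)` is False.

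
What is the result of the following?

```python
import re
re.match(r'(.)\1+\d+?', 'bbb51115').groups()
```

`\1` has to match the exact text group 1 already captured.
`re.match` only tries the pattern at the start of the string.
The match spans [0:4] → 'bbb5'.
Captured: group 1 = 'b'.

('b',)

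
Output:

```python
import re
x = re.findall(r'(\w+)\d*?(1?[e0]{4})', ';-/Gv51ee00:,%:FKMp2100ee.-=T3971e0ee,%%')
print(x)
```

[('Gv51', 'ee00'), ('FKMp21', '00ee'), ('T3971', 'e0ee')]

This matches one or more of a word character (captured); then zero or more of a digit (lazy); then optionally a literal '1', then exactly 4 of one of [e0] (captured).
Scanning left to right: at [3:11] match 'Gv51ee00', groups = ('Gv51', 'ee00'); at [15:25] match 'FKMp2100ee', groups = ('FKMp21', '00ee'); at [28:37] match 'T3971e0ee', groups = ('T3971', 'e0ee').
2 groups means each result is a tuple of 2 captured strings — 3 here.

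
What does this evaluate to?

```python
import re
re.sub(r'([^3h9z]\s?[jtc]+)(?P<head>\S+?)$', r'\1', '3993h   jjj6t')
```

Pattern: any character except [3h9z], then optionally whitespace, then one or more of one of [jtc] (captured); then one or more of a non-whitespace character (lazy) (captured as 'head'); then anchored at the end.
Each match is replaced using the text its own group 1 captured.

'3993h   jjj'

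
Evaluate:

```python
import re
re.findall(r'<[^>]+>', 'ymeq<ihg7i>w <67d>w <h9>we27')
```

['<ihg7i>', '<67d>', '<h9>']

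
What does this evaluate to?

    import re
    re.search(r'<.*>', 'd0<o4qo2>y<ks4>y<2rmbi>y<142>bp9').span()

`search` walks the string left to right and returns the first match it finds.
The match spans [2:29] → '<o4qo2>y<ks4>y<2rmbi>y<142>'.

(2, 29)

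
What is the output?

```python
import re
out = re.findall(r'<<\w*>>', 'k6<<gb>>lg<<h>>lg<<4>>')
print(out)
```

['<<gb>>', '<<h>>', '<<4>>']

Scanning left to right: at [2:8] → '<<gb>>'; at [10:15] → '<<h>>'; at [17:22] → '<<4>>'.
`findall` yields the raw match text (3 of them) because the pattern has no groups.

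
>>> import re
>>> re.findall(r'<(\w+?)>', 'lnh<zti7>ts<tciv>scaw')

Scanning left to right: at [3:9] match '<zti7>', group 1 = 'zti7'; at [11:17] match '<tciv>', group 1 = 'tciv'.
Because there's exactly one group, `findall` drops the full match and keeps group 1 from each hit.

['zti7', 'tciv']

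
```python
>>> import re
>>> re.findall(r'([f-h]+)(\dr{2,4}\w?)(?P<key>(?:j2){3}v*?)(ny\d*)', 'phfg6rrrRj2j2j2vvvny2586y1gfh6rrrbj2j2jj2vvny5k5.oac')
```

[('hfg', '6rrrR', 'j2j2j2vvv', 'ny2586')]

Pattern: one or more of a character in [f-h] (captured); then a digit, then 2 to 4 of a literal 'r', then optionally a word character (captured); then the literal 'j2' repeated 3 times, then zero or more of the literal 'v' (lazy) (captured as 'key'); then the literal 'ny', then zero or more of a digit (captured).
Matches: at [1:24] match 'hfg6rrrRj2j2j2vvvny2586', groups = ('hfg', '6rrrR', 'j2j2j2vvv', 'ny2586').
`findall` packs the 4 group values into a tuple for every match.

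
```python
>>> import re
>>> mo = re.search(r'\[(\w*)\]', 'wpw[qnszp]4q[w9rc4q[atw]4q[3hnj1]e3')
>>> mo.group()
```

'[qnszp]'

`re.search` scans for the first position where the pattern succeeds.
The match spans [3:10] → '[qnszp]'.
Captured: group 1 = 'qnszp'.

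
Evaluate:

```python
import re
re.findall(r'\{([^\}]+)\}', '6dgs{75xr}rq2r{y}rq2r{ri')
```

Matches: at [4:10] match '{75xr}', group 1 = '75xr'; at [14:17] match '{y}', group 1 = 'y'.
One capturing group, so `findall` returns just the captured substring from each match — 2 in all.

['75xr', 'y']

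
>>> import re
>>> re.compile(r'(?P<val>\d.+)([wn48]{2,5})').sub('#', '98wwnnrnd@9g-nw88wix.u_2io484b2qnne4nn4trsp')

`sub` substitutes '#' at each match site.

'#trsp'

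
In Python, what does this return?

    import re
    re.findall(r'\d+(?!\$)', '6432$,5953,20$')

Because the assertion is negative and zero-width, positions next to the forbidden text are skipped.
Walking the string: at [0:3] → '643'; at [6:10] → '5953'; at [11:12] → '2'.
No capturing groups, so `findall` returns the 3 full match strings.

['643', '5953', '2']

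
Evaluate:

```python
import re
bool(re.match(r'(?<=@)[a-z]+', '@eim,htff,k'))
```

False

The positive lookaround only admits positions where the adjacent text matches; those characters stay outside the span.
`re.match` won't scan ahead — the pattern has to work from the very first character.
Here the string doesn't start with a match, so the call returns None, and `bool(None)` is False.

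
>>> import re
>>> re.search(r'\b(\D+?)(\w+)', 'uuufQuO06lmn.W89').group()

The match spans [0:12] → 'uuufQuO06lmn'.

'uuufQuO06lmn'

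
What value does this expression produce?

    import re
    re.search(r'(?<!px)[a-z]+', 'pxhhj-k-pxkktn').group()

'pxhhj'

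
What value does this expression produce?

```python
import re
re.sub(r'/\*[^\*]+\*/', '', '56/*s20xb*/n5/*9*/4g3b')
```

'56n54g3b'

`sub` substitutes '' at each match site.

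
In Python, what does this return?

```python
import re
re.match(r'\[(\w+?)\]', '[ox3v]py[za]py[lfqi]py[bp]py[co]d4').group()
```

`match` is anchored at position 0; if the pattern doesn't fit there, it returns None.
The match spans [0:6] → '[ox3v]'.

'[ox3v]'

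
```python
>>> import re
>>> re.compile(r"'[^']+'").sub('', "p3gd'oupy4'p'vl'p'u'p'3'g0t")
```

Matches: at [4:11] → "'oupy4'"; at [12:16] → "'vl'"; at [17:20] → "'u'"; at [21:24] → "'3'".
Each match is replaced by ''.

'p3gdpppg0t'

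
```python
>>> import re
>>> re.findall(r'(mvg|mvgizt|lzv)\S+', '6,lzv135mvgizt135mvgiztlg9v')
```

`findall` collects group 1 from the one match (1 total).

['lzv']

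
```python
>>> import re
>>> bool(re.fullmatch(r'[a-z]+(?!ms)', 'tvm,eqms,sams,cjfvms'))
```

A negative assertion filters positions out without eating any characters.
`fullmatch` succeeds only if the pattern covers the string from start to end.
Here the pattern can't cover the whole string, so the call returns None, and `bool(None)` is False.

False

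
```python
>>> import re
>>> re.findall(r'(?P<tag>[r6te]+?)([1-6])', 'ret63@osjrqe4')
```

[('ret', '6'), ('e', '4')]

This matches one or more of one of [r6te] (lazy) (captured as 'tag'); then a character in [1-6] (captured).
2 groups means each result is a tuple of 2 captured strings — 2 here.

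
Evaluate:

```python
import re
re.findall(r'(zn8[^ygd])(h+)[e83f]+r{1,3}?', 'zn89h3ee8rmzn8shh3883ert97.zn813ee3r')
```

[('zn89', 'h'), ('zn8s', 'hh')]

Multiple groups make `findall` return tuples — one 2-tuple for each match.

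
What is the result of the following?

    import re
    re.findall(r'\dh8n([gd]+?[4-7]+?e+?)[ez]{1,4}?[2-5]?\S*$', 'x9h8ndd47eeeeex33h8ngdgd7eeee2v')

['dd47e']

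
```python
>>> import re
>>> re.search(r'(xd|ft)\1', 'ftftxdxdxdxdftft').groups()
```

A backreference is literal: `\1` must see the identical characters the first group matched.
`re.search` scans for the first position where the pattern succeeds.
The match spans [0:4] → 'ftft'.
Captured: group 1 = 'ft'.

('ft',)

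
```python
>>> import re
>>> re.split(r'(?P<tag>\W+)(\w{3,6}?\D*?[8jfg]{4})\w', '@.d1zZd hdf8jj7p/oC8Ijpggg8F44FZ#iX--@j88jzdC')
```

This matches one or more of a non-word character (captured as 'tag'); then 3 to 6 of a word character (lazy), then zero or more of a non-digit (lazy), then exactly 4 of one of [8jfg] (captured); then a word character.
Matches to split on: at [0:15] → '@.d1zZd hdf8jj7'; at [16:28] → '/oC8Ijpggg8F'.
Because the pattern has a capturing group, `split` also inserts each captured text between the pieces.

['', '@.', 'd1zZd hdf8jj', 'p', '/', 'oC8Ijpggg8', '44FZ#iX--@j88jzdC']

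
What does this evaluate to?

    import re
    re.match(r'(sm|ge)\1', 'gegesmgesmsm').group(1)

The backreference `\1` re-matches whatever the first group consumed, character for character.
`re.match` only tries the pattern at the start of the string.
The match spans [0:4] → 'gege'.
Captured: group 1 = 'ge'.

'ge'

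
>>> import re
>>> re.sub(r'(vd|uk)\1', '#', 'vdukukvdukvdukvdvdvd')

'vd#vdukvduk#vd'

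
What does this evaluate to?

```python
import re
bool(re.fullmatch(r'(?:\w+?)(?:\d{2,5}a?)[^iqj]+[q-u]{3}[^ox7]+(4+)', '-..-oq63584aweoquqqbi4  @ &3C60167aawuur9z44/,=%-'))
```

False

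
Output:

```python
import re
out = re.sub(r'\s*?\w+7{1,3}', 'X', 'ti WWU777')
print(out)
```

tiX

Every occurrence is swapped for 'X'.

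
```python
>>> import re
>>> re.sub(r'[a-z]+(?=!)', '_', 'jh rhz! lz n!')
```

'jh _! lz _!'

Lookahead/lookbehind check context without consuming it, so the matched span excludes the asserted characters.
`sub` substitutes '_' at each match site.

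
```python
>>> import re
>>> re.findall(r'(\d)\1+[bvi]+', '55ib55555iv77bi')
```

The backreference `\1` re-matches whatever the first group consumed, character for character.
Scanning left to right: at [0:4] match '55ib', group 1 = '5'; at [4:11] match '55555iv', group 1 = '5'; at [11:15] match '77bi', group 1 = '7'.
Because there's exactly one group, `findall` drops the full match and keeps group 1 from each hit.

['5', '5', '7']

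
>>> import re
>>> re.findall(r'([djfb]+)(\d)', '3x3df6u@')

Multiple groups make `findall` return tuples — one 2-tuple for the one match.

[('df', '6')]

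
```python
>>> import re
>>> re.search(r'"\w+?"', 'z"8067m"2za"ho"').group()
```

Unlike `match`, `search` isn't anchored — it looks for the pattern anywhere in the string.
The match spans [1:8] → '"8067m"'.

'"8067m"'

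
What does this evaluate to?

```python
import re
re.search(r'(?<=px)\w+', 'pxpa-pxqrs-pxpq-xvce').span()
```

(2, 4)

The lookaround is zero-width — it requires the adjacent text to match without consuming it, so the asserted text isn't part of the match.
`search` walks the string left to right and returns the first match it finds.
The match spans [2:4] → 'pa'.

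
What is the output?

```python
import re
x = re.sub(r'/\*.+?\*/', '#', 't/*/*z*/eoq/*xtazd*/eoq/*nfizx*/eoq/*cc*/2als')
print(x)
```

t#eoq#eoq#eoq#2als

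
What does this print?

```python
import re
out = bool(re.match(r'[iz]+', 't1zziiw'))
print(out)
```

False

`match` is anchored at position 0; if the pattern doesn't fit there, it returns None.
Here the string doesn't start with a match, so the call returns None, and `bool(None)` is False.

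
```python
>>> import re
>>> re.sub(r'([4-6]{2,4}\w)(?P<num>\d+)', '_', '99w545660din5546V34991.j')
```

'99w_din_.j'

Pattern: 2 to 4 of a character in [4-6], then a word character (captured); then one or more of a digit (captured as 'num').
Matches: at [3:9] → '545660'; at [12:22] → '5546V34991'.
Every occurrence is swapped for '_'.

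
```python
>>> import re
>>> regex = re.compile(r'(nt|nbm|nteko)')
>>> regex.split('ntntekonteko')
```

['', 'nt', '', 'nt', 'eko', 'nt', 'eko']

The regex engine tests alternatives in the order written; an earlier branch that matches wins even if a later one would match more.
Matches to split on: at [0:2] → 'nt'; at [2:4] → 'nt'; at [7:9] → 'nt'.
The group in the pattern means `split` returns the separators' captures alongside the pieces.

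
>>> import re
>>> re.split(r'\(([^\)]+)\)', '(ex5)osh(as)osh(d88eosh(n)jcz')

Matches to split on: at [0:5] → '(ex5)'; at [8:12] → '(as)'; at [15:26] → '(d88eosh(n)'.
With a capturing group present, the delimiter's captured portion is kept in the result list.

['', 'ex5', 'osh', 'as', 'osh', 'd88eosh(n', 'jcz']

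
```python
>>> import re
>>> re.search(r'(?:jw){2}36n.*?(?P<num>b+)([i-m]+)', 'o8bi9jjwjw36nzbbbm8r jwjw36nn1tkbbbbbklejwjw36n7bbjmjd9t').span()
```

(6, 18)

Lazy quantifiers expand one character at a time until the remainder of the pattern can match.
The match spans [6:18] → 'jwjw36nzbbbm'.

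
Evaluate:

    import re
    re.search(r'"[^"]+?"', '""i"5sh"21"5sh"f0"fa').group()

'"i"'

`search` walks the string left to right and returns the first match it finds.
The match spans [1:4] → '"i"'.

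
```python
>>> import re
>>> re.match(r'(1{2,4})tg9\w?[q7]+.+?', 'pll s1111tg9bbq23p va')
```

None

Pattern: 2 to 4 of a literal '1' (captured); then the literal 'tg9', then optionally a word character; then one or more of one of [q7], then one or more of any character (lazy).
`re.match` won't scan ahead — the pattern has to work from the very first character.
Here the string doesn't start with a match, so the call returns None.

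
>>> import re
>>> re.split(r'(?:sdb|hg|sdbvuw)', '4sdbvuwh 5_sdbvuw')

['4', 'vuwh 5_', 'vuw']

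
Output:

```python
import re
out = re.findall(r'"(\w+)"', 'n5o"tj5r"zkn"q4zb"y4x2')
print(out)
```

['tj5r', 'q4zb']

Because there's exactly one group, `findall` drops the full match and keeps group 1 from each hit.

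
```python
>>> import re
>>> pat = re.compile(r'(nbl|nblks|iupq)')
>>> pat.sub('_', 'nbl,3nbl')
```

'_,3_'

`sub` substitutes '_' at each match site.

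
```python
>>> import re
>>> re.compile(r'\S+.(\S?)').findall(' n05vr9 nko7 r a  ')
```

This matches one or more of a non-whitespace character, then any character; then optionally a non-whitespace character (captured).
Scanning left to right: at [1:9] match 'n05vr9 n', group 1 = 'n'; at [9:14] match 'ko7 r', group 1 = 'r'; at [15:17] match 'a ', group 1 = ''.
`findall` collects group 1 from each match (3 total).

['n', 'r', '']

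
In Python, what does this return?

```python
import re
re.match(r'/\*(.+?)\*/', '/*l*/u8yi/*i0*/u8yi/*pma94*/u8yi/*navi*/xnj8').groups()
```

('l',)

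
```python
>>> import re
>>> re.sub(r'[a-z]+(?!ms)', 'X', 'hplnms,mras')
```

Because the assertion is negative and zero-width, positions next to the forbidden text are skipped.
Matches: at [0:6] → 'hplnms'; at [7:11] → 'mras'.
Every occurrence is swapped for 'X'.

'X,X'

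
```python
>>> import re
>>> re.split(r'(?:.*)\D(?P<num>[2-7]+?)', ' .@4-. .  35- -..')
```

['', '3', '5- -..']

Pattern: zero or more of any character (non-capturing group); then a non-digit; then one or more of a character in [2-7] (lazy) (captured as 'num').
A `+?`/`*?`/`{m,n}?` starts at its minimum and grows only as far as needed for what follows to match.
Matches to split on: at [0:11] → ' .@4-. .  3'.
Because the pattern has a capturing group, `split` also inserts each captured text between the pieces.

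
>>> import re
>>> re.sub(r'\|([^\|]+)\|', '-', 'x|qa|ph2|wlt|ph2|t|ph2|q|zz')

'x-ph2-ph2-ph2-zz'

Matches: at [1:5] → '|qa|'; at [8:13] → '|wlt|'; at [16:19] → '|t|'; at [22:25] → '|q|'.
`sub` substitutes '-' at each match site.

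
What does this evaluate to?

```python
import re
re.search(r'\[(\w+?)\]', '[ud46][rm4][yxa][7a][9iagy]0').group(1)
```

'ud46'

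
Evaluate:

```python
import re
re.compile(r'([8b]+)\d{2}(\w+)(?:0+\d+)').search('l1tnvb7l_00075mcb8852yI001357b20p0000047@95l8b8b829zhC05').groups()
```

('b88', 'yI001357b20p0000')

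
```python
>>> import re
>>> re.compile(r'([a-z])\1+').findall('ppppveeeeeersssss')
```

['p', 'e', 's']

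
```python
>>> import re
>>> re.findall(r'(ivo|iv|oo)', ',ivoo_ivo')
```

['ivo', 'ivo']

Alternation tries branches left to right and keeps the first one that lets the overall match succeed at that position.
One capturing group, so `findall` returns just the captured substring from each match — 2 in all.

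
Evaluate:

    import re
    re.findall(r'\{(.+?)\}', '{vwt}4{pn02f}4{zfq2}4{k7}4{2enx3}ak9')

['vwt', 'pn02f', 'zfq2', 'k7', '2enx3']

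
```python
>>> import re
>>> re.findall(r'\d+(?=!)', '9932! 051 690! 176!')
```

['9932', '690', '176']

The `(?=…)`/`(?<=…)` assertion just peeks at neighbouring text; it doesn't advance the match position.
Walking the string: at [0:4] → '9932'; at [10:13] → '690'; at [15:18] → '176'.
`findall` yields the raw match text (3 of them) because the pattern has no groups.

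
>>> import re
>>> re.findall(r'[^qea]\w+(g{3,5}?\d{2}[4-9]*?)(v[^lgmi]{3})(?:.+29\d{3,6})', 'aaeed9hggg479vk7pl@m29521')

[('ggg479', 'vk7p')]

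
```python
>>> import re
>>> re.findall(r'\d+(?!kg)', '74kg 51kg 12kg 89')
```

`(?!…)`/`(?<!…)` only lets a position through if the neighbouring text does NOT match; no characters are consumed.
Walking the string: at [0:1] → '7'; at [5:6] → '5'; at [10:11] → '1'; at [15:17] → '89'.
No capturing groups, so `findall` returns the 4 full match strings.

['7', '5', '1', '89']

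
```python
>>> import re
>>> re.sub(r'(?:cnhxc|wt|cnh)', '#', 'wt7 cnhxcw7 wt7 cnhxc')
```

'#7 #w7 #7 #'

Branches in `(...|...)` are attempted left-to-right; the first branch that allows the whole pattern to succeed is taken.
Each match is replaced by '#'.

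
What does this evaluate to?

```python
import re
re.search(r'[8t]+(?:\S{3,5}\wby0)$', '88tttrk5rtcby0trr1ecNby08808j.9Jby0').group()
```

'8808j.9Jby0'

Pattern: one or more of one of [8t]; then 3 to 5 of a non-whitespace character, then a word character, then the literal 'by0' (non-capturing group); then anchored at the end.
The match spans [24:35] → '8808j.9Jby0'.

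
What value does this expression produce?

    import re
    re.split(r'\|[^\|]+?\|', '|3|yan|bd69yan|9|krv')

['', 'yan', '9|krv']

Splitting on the pattern gives 3 pieces.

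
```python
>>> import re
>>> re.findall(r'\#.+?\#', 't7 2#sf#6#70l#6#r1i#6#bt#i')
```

A non-greedy quantifier consumes as few characters as it can — just enough that the remainder of the pattern still matches from where it stops; whatever follows it matches normally.
Scanning left to right: at [4:8] → '#sf#'; at [9:14] → '#70l#'; at [15:20] → '#r1i#'; at [21:25] → '#bt#'.
Since nothing is captured, `findall` lists the 4 matched substrings directly.

['#sf#', '#70l#', '#r1i#', '#bt#']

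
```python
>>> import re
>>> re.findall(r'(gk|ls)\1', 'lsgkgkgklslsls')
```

After group 1 captures some text, `\1` only succeeds where that same text appears again.
Walking the string: at [2:6] match 'gkgk', group 1 = 'gk'; at [8:12] match 'lsls', group 1 = 'ls'.
With a single group, `findall` returns only what that group captured — 2 items.

['gk', 'ls']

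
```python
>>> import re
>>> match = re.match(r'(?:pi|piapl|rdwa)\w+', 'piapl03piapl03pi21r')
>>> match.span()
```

With `match`, the pattern is implicitly anchored at the beginning.
The match spans [0:19] → 'piapl03piapl03pi21r'.

(0, 19)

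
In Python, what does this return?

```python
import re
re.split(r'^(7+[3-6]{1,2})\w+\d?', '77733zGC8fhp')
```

['', '77733', '']

This matches anchored at the start of the string; then one or more of the literal '7', then 1 to 2 of a character in [3-6] (captured); then one or more of a word character, then optionally a digit.
Matches to split on: at [0:12] → '77733zGC8fhp'.
`re.split` interleaves the captured-group text with the surrounding fragments.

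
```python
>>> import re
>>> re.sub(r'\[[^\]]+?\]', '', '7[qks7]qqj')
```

Matches: at [1:7] → '[qks7]'.
Each match is replaced by ''.

'7qqj'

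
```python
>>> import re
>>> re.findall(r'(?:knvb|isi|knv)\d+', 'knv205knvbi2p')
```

Walking the string: at [0:6] → 'knv205'.
`findall` yields the raw match text (1 of them) because the pattern has no groups.

['knv205']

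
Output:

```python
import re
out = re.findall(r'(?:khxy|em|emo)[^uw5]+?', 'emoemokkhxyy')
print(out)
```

['emo', 'emo', 'khxyy']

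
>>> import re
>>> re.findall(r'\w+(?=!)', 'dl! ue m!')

Lookahead/lookbehind check context without consuming it, so the matched span excludes the asserted characters.
Scanning left to right: at [0:2] → 'dl'; at [7:8] → 'm'.
Since nothing is captured, `findall` lists the 2 matched substrings directly.

['dl', 'm']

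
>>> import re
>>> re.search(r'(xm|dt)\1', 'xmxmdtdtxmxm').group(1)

`\1` is not a pattern — it's the concrete string captured by group 1, re-applied verbatim.
Unlike `match`, `search` isn't anchored — it looks for the pattern anywhere in the string.
The match spans [0:4] → 'xmxm'.
Captured: group 1 = 'xm'.

'xm'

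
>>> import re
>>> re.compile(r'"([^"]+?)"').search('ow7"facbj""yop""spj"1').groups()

Unlike `match`, `search` isn't anchored — it looks for the pattern anywhere in the string.
The match spans [3:10] → '"facbj"'.
Captured: group 1 = 'facbj'.

('facbj',)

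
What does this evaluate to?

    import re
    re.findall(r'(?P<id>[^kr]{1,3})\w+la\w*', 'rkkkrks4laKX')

['s']

The pattern matches 1 to 3 of any character except [kr] (captured as 'id'); then one or more of a word character, then the literal 'la', then zero or more of a word character.
`findall` collects group 1 from the one match (1 total).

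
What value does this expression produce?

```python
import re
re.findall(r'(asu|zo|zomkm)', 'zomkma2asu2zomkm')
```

['zo', 'asu', 'zo']

`|` is ordered: at each position the engine commits to the first alternative that works.
Matches: at [0:2] match 'zo', group 1 = 'zo'; at [7:10] match 'asu', group 1 = 'asu'; at [11:13] match 'zo', group 1 = 'zo'.
Because there's exactly one group, `findall` drops the full match and keeps group 1 from each hit.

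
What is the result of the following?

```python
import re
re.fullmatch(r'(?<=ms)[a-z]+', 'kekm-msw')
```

None

The lookaround is zero-width — it requires the adjacent text to match without consuming it, so the asserted text isn't part of the match.
`re.fullmatch` is like wrapping the pattern in `^…$` (in single-line mode).
Here the pattern can't cover the whole string, so the call returns None.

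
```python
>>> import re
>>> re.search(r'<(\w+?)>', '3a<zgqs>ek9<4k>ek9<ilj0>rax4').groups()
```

The match spans [2:8] → '<zgqs>'.
Captured: group 1 = 'zgqs'.

('zgqs',)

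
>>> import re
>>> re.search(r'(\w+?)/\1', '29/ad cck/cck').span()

(6, 13)

After group 1 captures some text, `\1` only succeeds where that same text appears again.
`re.search` tries every starting position until one works.
The match spans [6:13] → 'cck/cck'.
Captured: group 1 = 'cck'.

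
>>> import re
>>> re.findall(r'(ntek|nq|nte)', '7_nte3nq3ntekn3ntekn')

`|` is ordered: at each position the engine commits to the first alternative that works.
Matches: at [2:5] match 'nte', group 1 = 'nte'; at [6:8] match 'nq', group 1 = 'nq'; at [9:13] match 'ntek', group 1 = 'ntek'; at [15:19] match 'ntek', group 1 = 'ntek'.
One capturing group, so `findall` returns just the captured substring from each match — 4 in all.

['nte', 'nq', 'ntek', 'ntek']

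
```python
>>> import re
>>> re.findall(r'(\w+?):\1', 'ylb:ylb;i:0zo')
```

['ylb']

After group 1 captures some text, `\1` only succeeds where that same text appears again.
Because there's exactly one group, `findall` drops the full match and keeps group 1 from the one hit.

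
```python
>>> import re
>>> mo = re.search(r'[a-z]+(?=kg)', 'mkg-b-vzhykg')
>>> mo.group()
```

'm'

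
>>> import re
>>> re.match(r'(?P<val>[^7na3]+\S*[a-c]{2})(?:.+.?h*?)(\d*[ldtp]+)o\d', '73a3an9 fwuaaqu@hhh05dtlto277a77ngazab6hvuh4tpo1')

The pattern matches one or more of any character except [7na3], then zero or more of a non-whitespace character, then exactly 2 of a character in [a-c] (captured as 'val'); then one or more of any character, then optionally any character, then zero or more of the literal 'h' (lazy) (non-capturing group); then zero or more of a digit, then one or more of one of [ldtp] (captured); then a literal 'o', then a digit.
`re.match` only tries the pattern at the start of the string.
Here the string doesn't start with a match, so the call returns None.

None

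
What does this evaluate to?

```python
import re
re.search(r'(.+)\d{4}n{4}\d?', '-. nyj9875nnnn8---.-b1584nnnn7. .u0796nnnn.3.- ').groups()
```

('-. nyj9875nnnn8---.-b1584nnnn7. .u',)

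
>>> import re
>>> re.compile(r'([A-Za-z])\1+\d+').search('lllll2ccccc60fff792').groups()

('l',)

The match spans [0:6] → 'lllll2'.
Captured: group 1 = 'l'.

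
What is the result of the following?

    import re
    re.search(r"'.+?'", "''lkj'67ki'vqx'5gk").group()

With the lazy modifier that quantifier settles for the fewest repetitions that let the rest of the pattern succeed (the atoms after it are unaffected and can still be greedy).
The match spans [0:6] → "''lkj'".

"''lkj'"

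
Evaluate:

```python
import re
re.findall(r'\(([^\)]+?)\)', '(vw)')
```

['vw']

With a single group, `findall` returns only what that group captured — 1 item.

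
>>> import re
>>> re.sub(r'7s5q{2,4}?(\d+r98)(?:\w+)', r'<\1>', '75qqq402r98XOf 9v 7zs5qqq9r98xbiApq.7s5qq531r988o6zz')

Pattern: the literal '7s5', then 2 to 4 of a literal 'q' (lazy); then one or more of a digit, then the literal 'r98' (captured); then one or more of a word character (non-capturing group).
Matches: at [36:52] → '7s5qq531r988o6zz'.
The replacement refers to a captured group, so each match is rewritten using its own captured text.

'75qqq402r98XOf 9v 7zs5qqq9r98xbiApq.<531r98>'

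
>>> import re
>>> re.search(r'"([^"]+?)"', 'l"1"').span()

(1, 4)

The match spans [1:4] → '"1"'.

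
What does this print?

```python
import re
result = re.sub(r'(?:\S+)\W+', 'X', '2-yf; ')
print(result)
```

Every occurrence is swapped for 'X'.

X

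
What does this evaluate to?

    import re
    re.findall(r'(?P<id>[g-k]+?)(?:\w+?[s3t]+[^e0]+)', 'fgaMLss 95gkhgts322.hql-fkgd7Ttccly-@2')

The pattern matches one or more of a character in [g-k] (lazy) (captured as 'id'); then one or more of a word character (lazy), then one or more of one of [s3t], then one or more of any character except [e0] (non-capturing group).
Scanning left to right: at [1:38] match 'gaMLss 95gkhgts322.hql-fkgd7Ttccly-@2', group 1 = 'g'.
`findall` collects group 1 from the one match (1 total).

['g']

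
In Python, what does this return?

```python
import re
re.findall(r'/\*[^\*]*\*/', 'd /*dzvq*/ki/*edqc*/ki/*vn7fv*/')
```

['/*dzvq*/', '/*edqc*/', '/*vn7fv*/']

With no groups in the pattern, `findall` gives back each whole match — 3 here.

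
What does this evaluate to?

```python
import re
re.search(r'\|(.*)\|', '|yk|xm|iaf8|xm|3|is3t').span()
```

The match spans [0:17] → '|yk|xm|iaf8|xm|3|'.

(0, 17)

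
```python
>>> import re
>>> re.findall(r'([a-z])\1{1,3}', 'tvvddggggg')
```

After group 1 captures some text, `\1` only succeeds where that same text appears again.
Walking the string: at [1:3] match 'vv', group 1 = 'v'; at [3:5] match 'dd', group 1 = 'd'; at [5:9] match 'gggg', group 1 = 'g'.
`findall` collects group 1 from each match (3 total).

['v', 'd', 'g']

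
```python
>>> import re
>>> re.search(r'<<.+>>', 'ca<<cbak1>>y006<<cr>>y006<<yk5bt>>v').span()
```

`re.search` tries every starting position until one works.
The match spans [2:34] → '<<cbak1>>y006<<cr>>y006<<yk5bt>>'.

(2, 34)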